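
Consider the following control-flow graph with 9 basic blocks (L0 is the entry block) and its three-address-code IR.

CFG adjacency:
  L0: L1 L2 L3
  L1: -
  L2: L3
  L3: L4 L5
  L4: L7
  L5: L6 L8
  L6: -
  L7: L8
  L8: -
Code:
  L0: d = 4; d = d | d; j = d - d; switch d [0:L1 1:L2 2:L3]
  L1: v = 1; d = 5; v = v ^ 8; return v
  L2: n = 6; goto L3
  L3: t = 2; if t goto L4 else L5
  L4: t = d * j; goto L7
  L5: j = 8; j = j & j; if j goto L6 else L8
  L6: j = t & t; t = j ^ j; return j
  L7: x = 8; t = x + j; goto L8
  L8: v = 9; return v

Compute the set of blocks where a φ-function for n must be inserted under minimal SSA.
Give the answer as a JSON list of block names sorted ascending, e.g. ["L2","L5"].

idom tree: L1←L0 L2←L0 L3←L0 L4←L3 L5←L3 L6←L5 L7←L4 L8←L3
Dom at joins:
  L3: preds {L0,L2}: {L0} ∩ {L0,L2} = {L0}; idom=L0
  L8: preds {L5,L7}: {L0,L3,L5} ∩ {L0,L3,L4,L7} = {L0,L3}; idom=L3

Frontier:
  join L3 pred L0: · stop@L0
  join L3 pred L2: L2 stop@L0
  join L8 pred L5: L5 stop@L3
  join L8 pred L7: L7→L4 stop@L3
  L0 → ∅
  L1 → ∅
  L2 → {L3}
  L3 → ∅
  L4 → {L8}
  L5 → {L8}
  L6 → ∅
  L7 → {L8}
  L8 → ∅

φ for n: defs {L2}
  DF⁺ = {L3}

Answer: ["L3"]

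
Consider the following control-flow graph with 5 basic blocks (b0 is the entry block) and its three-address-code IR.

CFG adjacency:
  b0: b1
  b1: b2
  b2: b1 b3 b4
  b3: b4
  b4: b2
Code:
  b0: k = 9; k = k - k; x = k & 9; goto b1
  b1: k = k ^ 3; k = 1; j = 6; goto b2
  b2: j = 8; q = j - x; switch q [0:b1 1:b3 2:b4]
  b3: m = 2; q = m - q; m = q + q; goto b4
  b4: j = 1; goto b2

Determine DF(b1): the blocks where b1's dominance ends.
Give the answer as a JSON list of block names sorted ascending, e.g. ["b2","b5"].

idom tree: b1←b0 b2←b1 b3←b2 b4←b2
Dom at joins:
  b1: preds {b0,b2}: {b0} ∩ {b0,b1,b2} = {b0}; idom=b0
  b2: preds {b1,b4}: {b0,b1} ∩ {b0,b1,b2,b4} = {b0,b1}; idom=b1
  b4: preds {b2,b3}: {b0,b1,b2} ∩ {b0,b1,b2,b3} = {b0,b1,b2}; idom=b2

Frontier:
  b1←b0: walk · to b0
  b1←b2: walk b2→b1 to b0
  b2←b1: walk · to b1
  b2←b4: walk b4→b2 to b1
  b4←b2: walk · to b2
  b4←b3: walk b3 to b2
  b0 → ∅
  b1 → {b1}
  b2 → {b1,b2}
  b3 → {b4}
  b4 → {b2}

DF(b1) = ["b1"]

Answer: ["b1"]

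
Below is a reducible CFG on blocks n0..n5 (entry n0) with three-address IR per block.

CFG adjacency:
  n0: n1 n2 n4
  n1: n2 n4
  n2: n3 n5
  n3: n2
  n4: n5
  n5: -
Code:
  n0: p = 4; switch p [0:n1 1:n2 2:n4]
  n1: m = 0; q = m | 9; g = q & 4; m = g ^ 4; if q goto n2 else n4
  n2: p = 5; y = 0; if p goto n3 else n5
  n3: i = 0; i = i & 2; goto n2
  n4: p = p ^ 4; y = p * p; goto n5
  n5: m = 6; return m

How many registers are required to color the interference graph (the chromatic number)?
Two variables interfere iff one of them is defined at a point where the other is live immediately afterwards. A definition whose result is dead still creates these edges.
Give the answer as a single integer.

Block summaries:
  n0: {p} / ∅
  n1: {g,m,q} / ∅
  n2: {p,y} / ∅
  n3: {i} / ∅
  n4: {p,y} / {p}
  n5: {m} / ∅

Live sets:
  live n0: ∅→{p}
  live n1: {p}→{p}
  live n2: ∅→∅
  live n3: ∅→∅
  live n4: {p}→∅
  live n5: ∅→∅

Interfere edges:
  g — {p,q}
  i — ∅
  m — {p,q}
  p — {g,m,q,y}
  q — {g,m,p}
  y — {p}

Registers:
  clique {g,p,q} ⇒ need ≥ 3
  assign g→R2 i→R0 m→R2 p→R0 q→R1 y→R1 — no edge inside a register ⇒ χ ≤ 3
  χ = 3

Answer: 3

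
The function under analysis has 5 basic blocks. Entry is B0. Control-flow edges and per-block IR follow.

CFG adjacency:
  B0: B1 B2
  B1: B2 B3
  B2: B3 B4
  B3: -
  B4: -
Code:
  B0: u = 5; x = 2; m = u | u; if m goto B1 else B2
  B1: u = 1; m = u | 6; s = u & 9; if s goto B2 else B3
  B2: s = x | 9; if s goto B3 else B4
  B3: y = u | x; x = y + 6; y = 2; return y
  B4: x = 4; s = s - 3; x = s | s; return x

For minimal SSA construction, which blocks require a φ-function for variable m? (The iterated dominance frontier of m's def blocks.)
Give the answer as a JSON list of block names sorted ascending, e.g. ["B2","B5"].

idom tree: B1←B0 B2←B0 B3←B0 B4←B2
Dom at joins:
  B2: preds {B0,B1}: {B0} ∩ {B0,B1} = {B0}; idom=B0
  B3: preds {B1,B2}: {B0,B1} ∩ {B0,B2} = {B0}; idom=B0

DF derivation:
  B2←B0: walk · to B0
  B2←B1: walk B1 to B0
  B3←B1: walk B1 to B0
  B3←B2: walk B2 to B0
  B0: DF=∅
  B1: DF={B2,B3}
  B2: DF={B3}
  B3: DF=∅
  B4: DF=∅

φ for m: defs {B0,B1}
  DF⁺ = {B2,B3}

Answer: ["B2", "B3"]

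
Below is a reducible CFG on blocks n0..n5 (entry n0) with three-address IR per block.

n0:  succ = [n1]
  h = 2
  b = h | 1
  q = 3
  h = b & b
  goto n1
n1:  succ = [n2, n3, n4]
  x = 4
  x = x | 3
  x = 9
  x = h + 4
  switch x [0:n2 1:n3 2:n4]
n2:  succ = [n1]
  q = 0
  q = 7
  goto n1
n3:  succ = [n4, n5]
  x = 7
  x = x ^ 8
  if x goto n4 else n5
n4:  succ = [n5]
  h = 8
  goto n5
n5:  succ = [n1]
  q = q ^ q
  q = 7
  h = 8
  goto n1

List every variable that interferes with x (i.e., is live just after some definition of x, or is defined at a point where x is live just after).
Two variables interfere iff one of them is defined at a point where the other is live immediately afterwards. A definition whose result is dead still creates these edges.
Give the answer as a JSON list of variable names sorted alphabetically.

def/use:
  n0: {b,h,q} / ∅
  n1: {x} / {h}
  n2: {q} / ∅
  n3: {x} / ∅
  n4: {h} / ∅
  n5: {h,q} / {q}

Live sets:
  n0 li=∅ lo={h,q}
  n1 li={h,q} lo={h,q}
  n2 li={h} lo={h,q}
  n3 li={q} lo={q}
  n4 li={q} lo={q}
  n5 li={q} lo={h,q}

Interfere edges:
  b: {q}
  h: {q,x}
  q: {b,h,x}
  x: {h,q}

N(x) = ["h", "q"]

Answer: ["h", "q"]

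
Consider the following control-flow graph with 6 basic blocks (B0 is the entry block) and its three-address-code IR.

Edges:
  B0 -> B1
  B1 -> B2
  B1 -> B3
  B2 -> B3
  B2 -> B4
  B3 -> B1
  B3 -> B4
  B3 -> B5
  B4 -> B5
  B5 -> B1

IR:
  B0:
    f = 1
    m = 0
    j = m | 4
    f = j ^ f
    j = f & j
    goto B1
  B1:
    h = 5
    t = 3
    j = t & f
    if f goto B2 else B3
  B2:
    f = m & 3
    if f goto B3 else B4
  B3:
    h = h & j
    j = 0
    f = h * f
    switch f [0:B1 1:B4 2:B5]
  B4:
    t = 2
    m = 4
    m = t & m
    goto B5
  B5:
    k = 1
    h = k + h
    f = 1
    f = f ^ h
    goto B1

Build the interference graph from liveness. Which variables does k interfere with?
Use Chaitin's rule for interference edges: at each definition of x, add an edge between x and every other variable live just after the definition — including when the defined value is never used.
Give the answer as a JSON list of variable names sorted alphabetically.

Answer: ["h", "m"]

Working:
Block summaries:
  B0: {f,j,m} / ∅
  B1: {h,j,t} / {f}
  B2: {f} / {m}
  B3: {f,h,j} / {f,h,j}
  B4: {m,t} / ∅
  B5: {f,h,k} / {h}

Live sets:
  B0 li=∅ lo={f,m}
  B1 li={f,m} lo={f,h,j,m}
  B2 li={h,j,m} lo={f,h,j,m}
  B3 li={f,h,j,m} lo={f,h,m}
  B4 li={h} lo={h,m}
  B5 li={h,m} lo={f,m}

Interfere edges:
  f — {h,j,m,t}
  h — {f,j,k,m,t}
  j — {f,h,m}
  k — {h,m}
  m — {f,h,j,k,t}
  t — {f,h,m}

N(k) = ["h", "m"]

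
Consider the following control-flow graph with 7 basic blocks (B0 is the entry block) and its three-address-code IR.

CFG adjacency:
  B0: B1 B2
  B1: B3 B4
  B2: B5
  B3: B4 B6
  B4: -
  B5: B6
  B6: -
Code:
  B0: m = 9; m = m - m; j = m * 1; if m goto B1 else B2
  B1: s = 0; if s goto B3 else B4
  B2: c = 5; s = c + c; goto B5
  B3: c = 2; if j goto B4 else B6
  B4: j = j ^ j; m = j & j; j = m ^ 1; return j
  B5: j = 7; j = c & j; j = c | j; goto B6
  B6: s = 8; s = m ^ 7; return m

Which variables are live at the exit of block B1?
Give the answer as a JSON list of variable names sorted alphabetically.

Block summaries:
  B0 def {j,m} use ∅
  B1 def {s} use ∅
  B2 def {c,s} use ∅
  B3 def {c} use {j}
  B4 def {j,m} use {j}
  B5 def {j} use {c}
  B6 def {s} use {m}

Live sets:
  B0 li=∅ lo={j,m}
  B1 li={j,m} lo={j,m}
  B2 li={m} lo={c,m}
  B3 li={j,m} lo={j,m}
  B4 li={j} lo=∅
  B5 li={c,m} lo={m}
  B6 li={m} lo=∅

live-out(B1) = ["j", "m"]

Answer: ["j", "m"]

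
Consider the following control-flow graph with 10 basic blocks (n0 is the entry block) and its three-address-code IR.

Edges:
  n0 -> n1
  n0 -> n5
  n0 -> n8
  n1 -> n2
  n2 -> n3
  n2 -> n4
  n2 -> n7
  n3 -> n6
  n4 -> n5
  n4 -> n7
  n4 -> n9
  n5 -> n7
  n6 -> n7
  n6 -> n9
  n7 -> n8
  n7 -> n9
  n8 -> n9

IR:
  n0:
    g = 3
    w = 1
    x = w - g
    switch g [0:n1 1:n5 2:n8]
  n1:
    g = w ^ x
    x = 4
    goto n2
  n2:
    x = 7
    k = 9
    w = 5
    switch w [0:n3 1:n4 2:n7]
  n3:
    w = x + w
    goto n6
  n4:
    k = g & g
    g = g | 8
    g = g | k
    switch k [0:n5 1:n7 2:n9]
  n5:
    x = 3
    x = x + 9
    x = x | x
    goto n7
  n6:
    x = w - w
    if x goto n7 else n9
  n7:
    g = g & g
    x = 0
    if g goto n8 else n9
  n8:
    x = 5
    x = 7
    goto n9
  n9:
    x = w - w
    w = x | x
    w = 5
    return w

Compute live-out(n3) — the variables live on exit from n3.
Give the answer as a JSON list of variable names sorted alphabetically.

Block summaries:
  n0 def {g,w,x} use ∅
  n1 def {g,x} use {w,x}
  n2 def {k,w,x} use ∅
  n3 def {w} use {w,x}
  n4 def {g,k} use {g}
  n5 def {x} use ∅
  n6 def {x} use {w}
  n7 def {g,x} use {g}
  n8 def {x} use ∅
  n9 def {w,x} use {w}

Liveness:
  n0 li=∅ lo={g,w,x}
  n1 li={w,x} lo={g}
  n2 li={g} lo={g,w,x}
  n3 li={g,w,x} lo={g,w}
  n4 li={g,w} lo={g,w}
  n5 li={g,w} lo={g,w}
  n6 li={g,w} lo={g,w}
  n7 li={g,w} lo={w}
  n8 li={w} lo={w}
  n9 li={w} lo=∅

live-out(n3) = ["g", "w"]

Answer: ["g", "w"]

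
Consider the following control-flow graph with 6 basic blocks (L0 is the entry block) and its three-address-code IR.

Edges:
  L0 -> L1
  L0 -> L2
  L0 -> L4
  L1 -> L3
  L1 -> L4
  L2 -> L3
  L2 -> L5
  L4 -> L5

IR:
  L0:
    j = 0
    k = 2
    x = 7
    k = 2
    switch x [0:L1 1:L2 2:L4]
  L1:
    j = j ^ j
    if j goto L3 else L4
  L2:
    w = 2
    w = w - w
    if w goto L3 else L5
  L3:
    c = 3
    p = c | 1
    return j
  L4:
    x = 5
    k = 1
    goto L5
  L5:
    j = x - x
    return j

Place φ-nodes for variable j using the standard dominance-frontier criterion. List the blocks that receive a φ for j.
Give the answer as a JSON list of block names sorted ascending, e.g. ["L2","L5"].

Answer: ["L3", "L4", "L5"]

Analysis:
idom tree: L1←L0 L2←L0 L3←L0 L4←L0 L5←L0
Dom at joins:
  L3: preds {L1,L2}: {L0,L1} ∩ {L0,L2} = {L0}; idom=L0
  L4: preds {L0,L1}: {L0} ∩ {L0,L1} = {L0}; idom=L0
  L5: preds {L2,L4}: {L0,L2} ∩ {L0,L4} = {L0}; idom=L0

DF walk-up:
  L3←L1: walk L1 to L0
  L3←L2: walk L2 to L0
  L4←L0: walk · to L0
  L4←L1: walk L1 to L0
  L5←L2: walk L2 to L0
  L5←L4: walk L4 to L0
  L0: DF=∅
  L1: DF={L3,L4}
  L2: DF={L3,L5}
  L3: DF=∅
  L4: DF={L5}
  L5: DF=∅

φ for j: defs {L0,L1,L5}
  DF⁺ = {L3,L4,L5}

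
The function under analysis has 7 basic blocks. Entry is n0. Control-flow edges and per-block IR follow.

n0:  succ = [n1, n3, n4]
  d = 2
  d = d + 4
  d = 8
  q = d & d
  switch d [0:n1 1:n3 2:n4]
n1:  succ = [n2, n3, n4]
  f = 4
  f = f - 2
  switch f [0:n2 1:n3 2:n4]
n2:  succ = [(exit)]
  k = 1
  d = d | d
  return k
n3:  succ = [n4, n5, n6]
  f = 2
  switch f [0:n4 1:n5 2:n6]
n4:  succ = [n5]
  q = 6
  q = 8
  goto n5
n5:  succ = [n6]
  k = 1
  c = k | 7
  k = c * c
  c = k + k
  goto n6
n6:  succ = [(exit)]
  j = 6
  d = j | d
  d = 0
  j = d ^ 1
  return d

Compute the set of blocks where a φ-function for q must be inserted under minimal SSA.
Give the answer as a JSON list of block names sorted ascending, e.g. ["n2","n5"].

idom tree: n1←n0 n2←n1 n3←n0 n4←n0 n5←n0 n6←n0
Dom at joins:
  n3: preds {n0,n1}: {n0} ∩ {n0,n1} = {n0}; idom=n0
  n4: preds {n0,n1,n3}: {n0} ∩ {n0,n1} ∩ {n0,n3} = {n0}; idom=n0
  n5: preds {n3,n4}: {n0,n3} ∩ {n0,n4} = {n0}; idom=n0
  n6: preds {n3,n5}: {n0,n3} ∩ {n0,n5} = {n0}; idom=n0

DF walk-up:
  join n3 pred n0: · stop@n0
  join n3 pred n1: n1 stop@n0
  join n4 pred n0: · stop@n0
  join n4 pred n1: n1 stop@n0
  join n4 pred n3: n3 stop@n0
  join n5 pred n3: n3 stop@n0
  join n5 pred n4: n4 stop@n0
  join n6 pred n3: n3 stop@n0
  join n6 pred n5: n5 stop@n0
  DF(n0)=∅
  DF(n1)={n3,n4}
  DF(n2)=∅
  DF(n3)={n4,n5,n6}
  DF(n4)={n5}
  DF(n5)={n6}
  DF(n6)=∅

φ for q: defs {n0,n4}
  DF⁺ = {n5,n6}

Answer: ["n5", "n6"]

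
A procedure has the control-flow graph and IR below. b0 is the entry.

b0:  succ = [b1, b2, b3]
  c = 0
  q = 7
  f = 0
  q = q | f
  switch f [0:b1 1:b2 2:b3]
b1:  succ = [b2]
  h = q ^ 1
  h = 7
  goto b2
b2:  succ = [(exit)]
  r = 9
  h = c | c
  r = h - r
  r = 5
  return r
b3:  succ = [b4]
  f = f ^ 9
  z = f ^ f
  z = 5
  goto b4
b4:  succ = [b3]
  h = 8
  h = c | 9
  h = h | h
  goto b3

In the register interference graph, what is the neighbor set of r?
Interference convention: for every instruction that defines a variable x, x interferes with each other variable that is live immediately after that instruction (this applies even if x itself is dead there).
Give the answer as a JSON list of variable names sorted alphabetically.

Per-block:
  b0: {c,f,q} / ∅
  b1: {h} / {q}
  b2: {h,r} / {c}
  b3: {f,z} / {f}
  b4: {h} / {c}

Live sets:
  live b0: ∅→{c,f,q}
  live b1: {c,q}→{c}
  live b2: {c}→∅
  live b3: {c,f}→{c,f}
  live b4: {c,f}→{c,f}

Conflict graph:
  c — {f,h,q,r,z}
  f — {c,h,q,z}
  h — {c,f,r}
  q — {c,f}
  r — {c,h}
  z — {c,f}

N(r) = ["c", "h"]

Answer: ["c", "h"]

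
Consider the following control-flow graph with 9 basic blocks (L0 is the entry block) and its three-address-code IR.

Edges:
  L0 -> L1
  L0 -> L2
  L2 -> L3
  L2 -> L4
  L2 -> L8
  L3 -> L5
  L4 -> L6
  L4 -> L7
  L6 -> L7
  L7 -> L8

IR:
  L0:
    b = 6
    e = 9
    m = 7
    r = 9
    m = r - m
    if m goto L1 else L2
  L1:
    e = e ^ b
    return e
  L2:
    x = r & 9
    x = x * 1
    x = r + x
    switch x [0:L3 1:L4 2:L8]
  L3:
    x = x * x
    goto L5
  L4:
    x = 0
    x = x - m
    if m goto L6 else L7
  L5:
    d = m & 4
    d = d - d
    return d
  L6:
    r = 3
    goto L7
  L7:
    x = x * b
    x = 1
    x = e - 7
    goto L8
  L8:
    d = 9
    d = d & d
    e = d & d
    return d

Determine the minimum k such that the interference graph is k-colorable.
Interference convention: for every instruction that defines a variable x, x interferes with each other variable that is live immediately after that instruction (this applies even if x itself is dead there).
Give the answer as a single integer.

Answer: 5

Working:
Per-block:
  L0: def={b,e,m,r} ue=∅
  L1: def={e} ue={b,e}
  L2: def={x} ue={r}
  L3: def={x} ue={x}
  L4: def={x} ue={m}
  L5: def={d} ue={m}
  L6: def={r} ue=∅
  L7: def={x} ue={b,e,x}
  L8: def={d,e} ue=∅

Backward fixpoint:
  L0: in=∅ out={b,e,m,r}
  L1: in={b,e} out=∅
  L2: in={b,e,m,r} out={b,e,m,x}
  L3: in={m,x} out={m}
  L4: in={b,e,m} out={b,e,x}
  L5: in={m} out=∅
  L6: in={b,e,x} out={b,e,x}
  L7: in={b,e,x} out=∅
  L8: in=∅ out=∅

Conflict graph:
  b↔{e,m,r,x}
  d↔{e}
  e↔{b,d,m,r,x}
  m↔{b,e,r,x}
  r↔{b,e,m,x}
  x↔{b,e,m,r}

Registers:
  clique {b,e,m,r,x} ⇒ need ≥ 5
  5-colouring: r0={e}  r1={b,d}  r2={m}  r3={r}  r4={x}
  χ = 5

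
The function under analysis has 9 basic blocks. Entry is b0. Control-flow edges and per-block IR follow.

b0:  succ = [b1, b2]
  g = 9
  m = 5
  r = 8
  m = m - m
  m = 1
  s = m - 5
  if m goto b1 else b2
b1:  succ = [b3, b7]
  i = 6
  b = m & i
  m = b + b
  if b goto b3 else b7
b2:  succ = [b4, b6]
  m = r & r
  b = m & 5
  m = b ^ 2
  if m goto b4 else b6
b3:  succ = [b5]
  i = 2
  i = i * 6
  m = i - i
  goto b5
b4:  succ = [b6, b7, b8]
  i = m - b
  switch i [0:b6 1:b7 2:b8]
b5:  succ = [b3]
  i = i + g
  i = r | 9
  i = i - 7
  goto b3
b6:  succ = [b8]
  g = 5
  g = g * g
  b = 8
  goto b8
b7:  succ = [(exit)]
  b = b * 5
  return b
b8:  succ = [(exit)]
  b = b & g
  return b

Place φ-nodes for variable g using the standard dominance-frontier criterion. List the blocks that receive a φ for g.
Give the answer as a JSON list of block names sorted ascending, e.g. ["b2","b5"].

idom tree: b1←b0 b2←b0 b3←b1 b4←b2 b5←b3 b6←b2 b7←b0 b8←b2
Dom at joins:
  b3: preds {b1,b5}: {b0,b1} ∩ {b0,b1,b3,b5} = {b0,b1}; idom=b1
  b6: preds {b2,b4}: {b0,b2} ∩ {b0,b2,b4} = {b0,b2}; idom=b2
  b7: preds {b1,b4}: {b0,b1} ∩ {b0,b2,b4} = {b0}; idom=b0
  b8: preds {b4,b6}: {b0,b2,b4} ∩ {b0,b2,b6} = {b0,b2}; idom=b2

DF walk-up:
  join b3 pred b1: · stop@b1
  join b3 pred b5: b5→b3 stop@b1
  join b6 pred b2: · stop@b2
  join b6 pred b4: b4 stop@b2
  join b7 pred b1: b1 stop@b0
  join b7 pred b4: b4→b2 stop@b0
  join b8 pred b4: b4 stop@b2
  join b8 pred b6: b6 stop@b2
  DF(b0)=∅
  DF(b1)={b7}
  DF(b2)={b7}
  DF(b3)={b3}
  DF(b4)={b6,b7,b8}
  DF(b5)={b3}
  DF(b6)={b8}
  DF(b7)=∅
  DF(b8)=∅

φ for g: defs {b0,b6}
  DF⁺ = {b8}

Answer: ["b8"]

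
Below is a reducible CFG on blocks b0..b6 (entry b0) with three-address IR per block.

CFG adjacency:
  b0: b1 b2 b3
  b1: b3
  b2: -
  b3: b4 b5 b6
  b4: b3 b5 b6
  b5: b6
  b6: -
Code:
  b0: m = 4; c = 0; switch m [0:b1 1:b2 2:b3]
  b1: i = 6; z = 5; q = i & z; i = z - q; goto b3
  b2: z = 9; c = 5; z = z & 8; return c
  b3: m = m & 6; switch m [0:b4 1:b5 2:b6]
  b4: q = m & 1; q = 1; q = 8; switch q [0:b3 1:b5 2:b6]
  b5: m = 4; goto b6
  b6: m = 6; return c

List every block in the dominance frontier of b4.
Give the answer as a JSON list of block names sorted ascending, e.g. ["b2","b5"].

idom tree: b1←b0 b2←b0 b3←b0 b4←b3 b5←b3 b6←b3
Dom∩ at merges:
  b3: preds {b0,b1,b4}: {b0} ∩ {b0,b1} ∩ {b0,b3,b4} = {b0}; idom=b0
  b5: preds {b3,b4}: {b0,b3} ∩ {b0,b3,b4} = {b0,b3}; idom=b3
  b6: preds {b3,b4,b5}: {b0,b3} ∩ {b0,b3,b4} ∩ {b0,b3,b5} = {b0,b3}; idom=b3

Frontier:
  b3←b0: walk · to b0
  b3←b1: walk b1 to b0
  b3←b4: walk b4→b3 to b0
  b5←b3: walk · to b3
  b5←b4: walk b4 to b3
  b6←b3: walk · to b3
  b6←b4: walk b4 to b3
  b6←b5: walk b5 to b3
  b0: DF=∅
  b1: DF={b3}
  b2: DF=∅
  b3: DF={b3}
  b4: DF={b3,b5,b6}
  b5: DF={b6}
  b6: DF=∅

DF(b4) = ["b3", "b5", "b6"]

Answer: ["b3", "b5", "b6"]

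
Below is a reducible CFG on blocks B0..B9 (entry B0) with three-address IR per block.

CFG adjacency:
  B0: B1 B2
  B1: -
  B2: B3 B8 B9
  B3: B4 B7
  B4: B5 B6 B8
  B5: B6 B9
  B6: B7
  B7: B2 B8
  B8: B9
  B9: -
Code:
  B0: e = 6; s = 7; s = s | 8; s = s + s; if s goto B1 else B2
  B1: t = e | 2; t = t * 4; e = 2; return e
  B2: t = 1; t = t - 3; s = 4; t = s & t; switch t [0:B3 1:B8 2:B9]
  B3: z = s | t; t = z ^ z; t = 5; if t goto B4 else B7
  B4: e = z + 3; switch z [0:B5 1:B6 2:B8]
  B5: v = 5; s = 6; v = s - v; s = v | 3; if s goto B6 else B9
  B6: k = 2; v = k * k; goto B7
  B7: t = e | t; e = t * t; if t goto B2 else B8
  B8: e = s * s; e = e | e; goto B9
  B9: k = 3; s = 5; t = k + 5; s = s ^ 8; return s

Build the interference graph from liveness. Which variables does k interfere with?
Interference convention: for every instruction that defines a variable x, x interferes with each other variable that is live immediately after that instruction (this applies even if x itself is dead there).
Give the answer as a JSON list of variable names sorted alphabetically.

Answer: ["e", "s", "t"]

Derivation:
def/use:
  B0: def={e,s} ue=∅
  B1: def={e,t} ue={e}
  B2: def={s,t} ue=∅
  B3: def={t,z} ue={s,t}
  B4: def={e} ue={z}
  B5: def={s,v} ue=∅
  B6: def={k,v} ue=∅
  B7: def={e,t} ue={e,t}
  B8: def={e} ue={s}
  B9: def={k,s,t} ue=∅

Liveness:
  live B0: ∅→{e}
  live B1: {e}→∅
  live B2: {e}→{e,s,t}
  live B3: {e,s,t}→{e,s,t,z}
  live B4: {s,t,z}→{e,s,t}
  live B5: {e,t}→{e,s,t}
  live B6: {e,s,t}→{e,s,t}
  live B7: {e,s,t}→{e,s}
  live B8: {s}→∅
  live B9: ∅→∅

Conflict graph:
  e — {k,s,t,v,z}
  k — {e,s,t}
  s — {e,k,t,v,z}
  t — {e,k,s,v,z}
  v — {e,s,t}
  z — {e,s,t}

N(k) = ["e", "s", "t"]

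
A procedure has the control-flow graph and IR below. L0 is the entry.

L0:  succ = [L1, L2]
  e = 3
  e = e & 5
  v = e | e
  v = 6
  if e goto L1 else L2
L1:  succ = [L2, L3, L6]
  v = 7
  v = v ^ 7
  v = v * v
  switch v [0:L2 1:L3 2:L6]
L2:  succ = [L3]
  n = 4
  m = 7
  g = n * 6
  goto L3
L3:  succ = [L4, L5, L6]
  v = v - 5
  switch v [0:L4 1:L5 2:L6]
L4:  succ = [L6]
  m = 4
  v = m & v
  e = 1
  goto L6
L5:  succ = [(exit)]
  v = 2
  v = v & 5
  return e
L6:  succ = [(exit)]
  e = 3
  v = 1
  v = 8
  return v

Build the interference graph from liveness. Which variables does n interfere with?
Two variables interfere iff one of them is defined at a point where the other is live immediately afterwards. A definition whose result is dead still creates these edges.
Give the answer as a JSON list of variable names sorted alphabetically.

def/use:
  L0 def {e,v} use ∅
  L1 def {v} use ∅
  L2 def {g,m,n} use ∅
  L3 def {v} use {v}
  L4 def {e,m,v} use {v}
  L5 def {v} use {e}
  L6 def {e,v} use ∅

Live sets:
  live L0: ∅→{e,v}
  live L1: {e}→{e,v}
  live L2: {e,v}→{e,v}
  live L3: {e,v}→{e,v}
  live L4: {v}→∅
  live L5: {e}→∅
  live L6: ∅→∅

Interference:
  e: {g,m,n,v}
  g: {e,v}
  m: {e,n,v}
  n: {e,m,v}
  v: {e,g,m,n}

N(n) = ["e", "m", "v"]

Answer: ["e", "m", "v"]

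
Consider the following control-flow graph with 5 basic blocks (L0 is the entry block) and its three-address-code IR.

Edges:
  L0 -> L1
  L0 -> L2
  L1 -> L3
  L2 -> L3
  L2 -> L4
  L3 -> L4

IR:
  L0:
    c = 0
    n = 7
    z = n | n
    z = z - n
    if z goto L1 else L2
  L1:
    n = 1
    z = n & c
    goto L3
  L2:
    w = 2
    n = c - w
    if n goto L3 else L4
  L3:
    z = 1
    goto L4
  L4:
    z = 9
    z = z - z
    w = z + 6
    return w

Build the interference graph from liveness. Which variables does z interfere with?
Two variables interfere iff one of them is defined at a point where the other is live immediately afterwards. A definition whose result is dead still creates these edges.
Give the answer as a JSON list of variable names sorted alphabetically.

Answer: ["c", "n"]

Working:
def/use:
  L0: def={c,n,z} ue=∅
  L1: def={n,z} ue={c}
  L2: def={n,w} ue={c}
  L3: def={z} ue=∅
  L4: def={w,z} ue=∅

Live sets:
  L0: in=∅ out={c}
  L1: in={c} out=∅
  L2: in={c} out=∅
  L3: in=∅ out=∅
  L4: in=∅ out=∅

Interfere edges:
  c — {n,w,z}
  n — {c,z}
  w — {c}
  z — {c,n}

N(z) = ["c", "n"]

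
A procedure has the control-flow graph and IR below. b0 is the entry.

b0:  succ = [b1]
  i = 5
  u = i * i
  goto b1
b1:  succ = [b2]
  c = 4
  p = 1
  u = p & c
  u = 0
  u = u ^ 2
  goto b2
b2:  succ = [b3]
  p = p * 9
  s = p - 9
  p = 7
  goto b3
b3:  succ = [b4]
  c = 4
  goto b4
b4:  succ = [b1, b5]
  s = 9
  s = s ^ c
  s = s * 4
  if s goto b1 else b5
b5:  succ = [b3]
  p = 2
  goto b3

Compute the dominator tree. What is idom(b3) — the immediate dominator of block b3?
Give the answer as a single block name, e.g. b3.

idom tree: b1←b0 b2←b1 b3←b2 b4←b3 b5←b4
Dom at joins:
  b1: preds {b0,b4}: {b0} ∩ {b0,b1,b2,b3,b4} = {b0}; idom=b0
  b3: preds {b2,b5}: {b0,b1,b2} ∩ {b0,b1,b2,b3,b4,b5} = {b0,b1,b2}; idom=b2

idom(b3) = b2

Answer: b2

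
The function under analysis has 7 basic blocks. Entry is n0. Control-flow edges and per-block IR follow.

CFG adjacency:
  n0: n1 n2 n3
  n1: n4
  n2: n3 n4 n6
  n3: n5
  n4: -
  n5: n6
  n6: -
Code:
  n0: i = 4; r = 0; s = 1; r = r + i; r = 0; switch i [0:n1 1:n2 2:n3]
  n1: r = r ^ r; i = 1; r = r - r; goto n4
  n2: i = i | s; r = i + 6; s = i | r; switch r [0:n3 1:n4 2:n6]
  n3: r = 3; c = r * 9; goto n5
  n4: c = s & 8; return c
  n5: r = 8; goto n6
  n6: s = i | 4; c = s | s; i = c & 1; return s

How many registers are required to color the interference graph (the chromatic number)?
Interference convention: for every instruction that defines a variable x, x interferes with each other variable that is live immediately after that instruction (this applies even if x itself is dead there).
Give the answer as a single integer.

Answer: 3

Analysis:
Block summaries:
  n0: def={i,r,s} ue=∅
  n1: def={i,r} ue={r}
  n2: def={i,r,s} ue={i,s}
  n3: def={c,r} ue=∅
  n4: def={c} ue={s}
  n5: def={r} ue=∅
  n6: def={c,i,s} ue={i}

Live sets:
  n0 li=∅ lo={i,r,s}
  n1 li={r,s} lo={s}
  n2 li={i,s} lo={i,s}
  n3 li={i} lo={i}
  n4 li={s} lo=∅
  n5 li={i} lo={i}
  n6 li={i} lo=∅

Conflict graph:
  c: {i,s}
  i: {c,r,s}
  r: {i,s}
  s: {c,i,r}

Registers:
  lower bound: {c,i,s} mutually conflict ⇒ χ ≥ 3
  assign c→c2 i→c0 r→c2 s→c1 — no edge inside a register ⇒ χ ≤ 3
  χ = 3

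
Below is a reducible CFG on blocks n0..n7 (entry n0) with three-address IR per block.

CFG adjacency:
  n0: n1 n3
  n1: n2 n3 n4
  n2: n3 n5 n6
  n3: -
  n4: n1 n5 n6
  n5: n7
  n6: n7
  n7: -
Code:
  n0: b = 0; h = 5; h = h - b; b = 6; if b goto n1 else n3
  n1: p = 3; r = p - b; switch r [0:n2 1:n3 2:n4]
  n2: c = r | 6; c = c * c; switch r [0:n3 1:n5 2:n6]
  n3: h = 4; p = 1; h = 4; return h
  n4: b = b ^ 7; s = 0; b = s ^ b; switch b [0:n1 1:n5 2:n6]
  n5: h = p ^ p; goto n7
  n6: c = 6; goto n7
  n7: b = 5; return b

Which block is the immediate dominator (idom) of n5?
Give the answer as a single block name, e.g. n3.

idom tree: n1←n0 n2←n1 n3←n0 n4←n1 n5←n1 n6←n1 n7←n1
Join-block Dom:
  n1: preds {n0,n4}: {n0} ∩ {n0,n1,n4} = {n0}; idom=n0
  n3: preds {n0,n1,n2}: {n0} ∩ {n0,n1} ∩ {n0,n1,n2} = {n0}; idom=n0
  n5: preds {n2,n4}: {n0,n1,n2} ∩ {n0,n1,n4} = {n0,n1}; idom=n1
  n6: preds {n2,n4}: {n0,n1,n2} ∩ {n0,n1,n4} = {n0,n1}; idom=n1
  n7: preds {n5,n6}: {n0,n1,n5} ∩ {n0,n1,n6} = {n0,n1}; idom=n1

idom(n5) = n1

Answer: n1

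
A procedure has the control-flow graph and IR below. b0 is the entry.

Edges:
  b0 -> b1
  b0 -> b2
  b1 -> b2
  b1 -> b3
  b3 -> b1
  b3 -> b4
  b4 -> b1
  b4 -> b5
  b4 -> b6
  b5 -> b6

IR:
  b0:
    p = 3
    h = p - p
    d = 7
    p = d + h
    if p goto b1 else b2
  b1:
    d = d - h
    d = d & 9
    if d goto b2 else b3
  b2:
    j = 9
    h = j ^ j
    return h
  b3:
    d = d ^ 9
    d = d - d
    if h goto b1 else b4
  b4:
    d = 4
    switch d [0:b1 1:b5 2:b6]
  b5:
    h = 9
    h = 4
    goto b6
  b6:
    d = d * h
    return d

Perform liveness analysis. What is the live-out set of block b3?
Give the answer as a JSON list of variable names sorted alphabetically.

Answer: ["d", "h"]

Analysis:
Block summaries:
  b0 def {d,h,p} use ∅
  b1 def {d} use {d,h}
  b2 def {h,j} use ∅
  b3 def {d} use {d,h}
  b4 def {d} use ∅
  b5 def {h} use ∅
  b6 def {d} use {d,h}

Backward fixpoint:
  b0: in=∅ out={d,h}
  b1: in={d,h} out={d,h}
  b2: in=∅ out=∅
  b3: in={d,h} out={d,h}
  b4: in={h} out={d,h}
  b5: in={d} out={d,h}
  b6: in={d,h} out=∅

live-out(b3) = ["d", "h"]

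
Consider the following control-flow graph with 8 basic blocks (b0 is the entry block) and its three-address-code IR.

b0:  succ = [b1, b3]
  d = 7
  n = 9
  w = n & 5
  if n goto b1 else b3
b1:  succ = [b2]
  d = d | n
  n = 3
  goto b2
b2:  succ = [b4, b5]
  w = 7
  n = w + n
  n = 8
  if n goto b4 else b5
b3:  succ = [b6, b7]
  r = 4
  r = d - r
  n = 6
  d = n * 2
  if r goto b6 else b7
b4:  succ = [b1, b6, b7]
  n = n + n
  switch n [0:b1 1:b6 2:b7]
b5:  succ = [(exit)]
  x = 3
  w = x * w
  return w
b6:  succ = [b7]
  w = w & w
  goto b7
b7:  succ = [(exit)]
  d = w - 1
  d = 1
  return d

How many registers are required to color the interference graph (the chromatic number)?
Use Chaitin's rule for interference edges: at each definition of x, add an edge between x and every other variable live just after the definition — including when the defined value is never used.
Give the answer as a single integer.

Answer: 4

Analysis:
Block summaries:
  b0: {d,n,w} / ∅
  b1: {d,n} / {d,n}
  b2: {n,w} / {n}
  b3: {d,n,r} / {d}
  b4: {n} / {n}
  b5: {w,x} / {w}
  b6: {w} / {w}
  b7: {d} / {w}

Liveness:
  b0: in=∅ out={d,n,w}
  b1: in={d,n} out={d,n}
  b2: in={d,n} out={d,n,w}
  b3: in={d,w} out={w}
  b4: in={d,n,w} out={d,n,w}
  b5: in={w} out=∅
  b6: in={w} out={w}
  b7: in={w} out=∅

Conflict graph:
  d: {n,r,w}
  n: {d,r,w}
  r: {d,n,w}
  w: {d,n,r,x}
  x: {w}

Chromatic number:
  clique {d,n,r,w} ⇒ need ≥ 4
  4-colouring: c0={w}  c1={d,x}  c2={n}  c3={r}
  χ = 4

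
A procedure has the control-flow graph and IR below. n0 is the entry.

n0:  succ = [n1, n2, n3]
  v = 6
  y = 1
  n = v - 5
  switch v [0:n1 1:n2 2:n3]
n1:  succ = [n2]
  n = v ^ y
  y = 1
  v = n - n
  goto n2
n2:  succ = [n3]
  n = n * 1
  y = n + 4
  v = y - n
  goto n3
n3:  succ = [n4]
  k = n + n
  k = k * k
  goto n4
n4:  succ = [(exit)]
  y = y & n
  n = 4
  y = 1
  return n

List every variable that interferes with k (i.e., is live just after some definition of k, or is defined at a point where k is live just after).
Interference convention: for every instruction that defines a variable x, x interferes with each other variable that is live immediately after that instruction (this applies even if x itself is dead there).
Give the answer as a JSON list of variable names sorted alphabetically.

Answer: ["n", "y"]

Derivation:
Block summaries:
  n0: def={n,v,y} ue=∅
  n1: def={n,v,y} ue={v,y}
  n2: def={n,v,y} ue={n}
  n3: def={k} ue={n}
  n4: def={n,y} ue={n,y}

Liveness:
  n0: in=∅ out={n,v,y}
  n1: in={v,y} out={n}
  n2: in={n} out={n,y}
  n3: in={n,y} out={n,y}
  n4: in={n,y} out=∅

Interfere edges:
  k↔{n,y}
  n↔{k,v,y}
  v↔{n,y}
  y↔{k,n,v}

N(k) = ["n", "y"]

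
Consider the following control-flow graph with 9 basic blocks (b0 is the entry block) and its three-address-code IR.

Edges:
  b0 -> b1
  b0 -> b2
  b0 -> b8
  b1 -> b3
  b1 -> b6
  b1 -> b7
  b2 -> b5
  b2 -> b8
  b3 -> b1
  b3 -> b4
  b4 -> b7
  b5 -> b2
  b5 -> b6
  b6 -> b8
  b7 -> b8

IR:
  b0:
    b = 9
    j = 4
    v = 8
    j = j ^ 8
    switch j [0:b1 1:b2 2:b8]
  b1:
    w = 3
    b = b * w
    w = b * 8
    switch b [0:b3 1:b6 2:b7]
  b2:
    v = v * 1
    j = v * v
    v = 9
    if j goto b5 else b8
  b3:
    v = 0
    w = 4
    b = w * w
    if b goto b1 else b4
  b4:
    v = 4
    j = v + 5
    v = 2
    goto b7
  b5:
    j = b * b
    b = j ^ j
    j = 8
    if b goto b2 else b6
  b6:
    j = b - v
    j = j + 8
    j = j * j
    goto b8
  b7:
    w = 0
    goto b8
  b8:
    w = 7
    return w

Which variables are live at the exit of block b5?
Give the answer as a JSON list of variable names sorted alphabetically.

Per-block:
  b0: {b,j,v} / ∅
  b1: {b,w} / {b}
  b2: {j,v} / {v}
  b3: {b,v,w} / ∅
  b4: {j,v} / ∅
  b5: {b,j} / {b}
  b6: {j} / {b,v}
  b7: {w} / ∅
  b8: {w} / ∅

Live sets:
  live b0: ∅→{b,v}
  live b1: {b,v}→{b,v}
  live b2: {b,v}→{b,v}
  live b3: ∅→{b,v}
  live b4: ∅→∅
  live b5: {b,v}→{b,v}
  live b6: {b,v}→∅
  live b7: ∅→∅
  live b8: ∅→∅

live-out(b5) = ["b", "v"]

Answer: ["b", "v"]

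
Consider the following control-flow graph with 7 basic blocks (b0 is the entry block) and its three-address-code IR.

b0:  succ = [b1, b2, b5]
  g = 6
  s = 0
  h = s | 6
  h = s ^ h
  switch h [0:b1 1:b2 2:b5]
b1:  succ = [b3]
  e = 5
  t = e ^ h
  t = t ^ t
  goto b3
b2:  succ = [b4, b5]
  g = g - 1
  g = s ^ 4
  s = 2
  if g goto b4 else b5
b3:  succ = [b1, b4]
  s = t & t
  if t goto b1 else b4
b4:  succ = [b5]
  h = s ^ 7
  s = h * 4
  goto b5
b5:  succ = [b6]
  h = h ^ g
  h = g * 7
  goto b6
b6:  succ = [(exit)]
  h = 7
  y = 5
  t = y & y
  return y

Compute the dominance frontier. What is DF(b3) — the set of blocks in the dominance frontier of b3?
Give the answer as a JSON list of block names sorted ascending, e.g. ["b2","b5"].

idom tree: b1←b0 b2←b0 b3←b1 b4←b0 b5←b0 b6←b5
Dom∩ at merges:
  b1: preds {b0,b3}: {b0} ∩ {b0,b1,b3} = {b0}; idom=b0
  b4: preds {b2,b3}: {b0,b2} ∩ {b0,b1,b3} = {b0}; idom=b0
  b5: preds {b0,b2,b4}: {b0} ∩ {b0,b2} ∩ {b0,b4} = {b0}; idom=b0

Frontier:
  join b1 pred b0: · stop@b0
  join b1 pred b3: b3→b1 stop@b0
  join b4 pred b2: b2 stop@b0
  join b4 pred b3: b3→b1 stop@b0
  join b5 pred b0: · stop@b0
  join b5 pred b2: b2 stop@b0
  join b5 pred b4: b4 stop@b0
  DF(b0)=∅
  DF(b1)={b1,b4}
  DF(b2)={b4,b5}
  DF(b3)={b1,b4}
  DF(b4)={b5}
  DF(b5)=∅
  DF(b6)=∅

DF(b3) = ["b1", "b4"]

Answer: ["b1", "b4"]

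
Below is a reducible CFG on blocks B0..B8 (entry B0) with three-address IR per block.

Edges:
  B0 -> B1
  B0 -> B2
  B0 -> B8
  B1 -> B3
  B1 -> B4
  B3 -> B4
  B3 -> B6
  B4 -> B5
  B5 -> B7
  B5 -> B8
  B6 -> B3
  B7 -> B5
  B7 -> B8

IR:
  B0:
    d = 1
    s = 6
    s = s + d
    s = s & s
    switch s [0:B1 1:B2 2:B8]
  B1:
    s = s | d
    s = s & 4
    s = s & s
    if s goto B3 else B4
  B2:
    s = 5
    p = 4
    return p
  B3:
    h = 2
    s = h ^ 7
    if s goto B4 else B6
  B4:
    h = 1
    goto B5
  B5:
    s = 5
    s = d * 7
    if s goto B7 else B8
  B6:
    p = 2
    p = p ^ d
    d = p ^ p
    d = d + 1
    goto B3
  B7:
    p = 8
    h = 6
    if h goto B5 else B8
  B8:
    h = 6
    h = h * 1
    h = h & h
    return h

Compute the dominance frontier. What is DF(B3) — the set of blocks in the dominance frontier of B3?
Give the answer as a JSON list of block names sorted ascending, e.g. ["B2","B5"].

Answer: ["B3", "B4"]

Derivation:
idom tree: B1←B0 B2←B0 B3←B1 B4←B1 B5←B4 B6←B3 B7←B5 B8←B0
Join-block Dom:
  B3: preds {B1,B6}: {B0,B1} ∩ {B0,B1,B3,B6} = {B0,B1}; idom=B1
  B4: preds {B1,B3}: {B0,B1} ∩ {B0,B1,B3} = {B0,B1}; idom=B1
  B5: preds {B4,B7}: {B0,B1,B4} ∩ {B0,B1,B4,B5,B7} = {B0,B1,B4}; idom=B4
  B8: preds {B0,B5,B7}: {B0} ∩ {B0,B1,B4,B5} ∩ {B0,B1,B4,B5,B7} = {B0}; idom=B0

DF derivation:
  join B3 pred B1: · stop@B1
  join B3 pred B6: B6→B3 stop@B1
  join B4 pred B1: · stop@B1
  join B4 pred B3: B3 stop@B1
  join B5 pred B4: · stop@B4
  join B5 pred B7: B7→B5 stop@B4
  join B8 pred B0: · stop@B0
  join B8 pred B5: B5→B4→B1 stop@B0
  join B8 pred B7: B7→B5→B4→B1 stop@B0
  B0 → ∅
  B1 → {B8}
  B2 → ∅
  B3 → {B3,B4}
  B4 → {B8}
  B5 → {B5,B8}
  B6 → {B3}
  B7 → {B5,B8}
  B8 → ∅

DF(B3) = ["B3", "B4"]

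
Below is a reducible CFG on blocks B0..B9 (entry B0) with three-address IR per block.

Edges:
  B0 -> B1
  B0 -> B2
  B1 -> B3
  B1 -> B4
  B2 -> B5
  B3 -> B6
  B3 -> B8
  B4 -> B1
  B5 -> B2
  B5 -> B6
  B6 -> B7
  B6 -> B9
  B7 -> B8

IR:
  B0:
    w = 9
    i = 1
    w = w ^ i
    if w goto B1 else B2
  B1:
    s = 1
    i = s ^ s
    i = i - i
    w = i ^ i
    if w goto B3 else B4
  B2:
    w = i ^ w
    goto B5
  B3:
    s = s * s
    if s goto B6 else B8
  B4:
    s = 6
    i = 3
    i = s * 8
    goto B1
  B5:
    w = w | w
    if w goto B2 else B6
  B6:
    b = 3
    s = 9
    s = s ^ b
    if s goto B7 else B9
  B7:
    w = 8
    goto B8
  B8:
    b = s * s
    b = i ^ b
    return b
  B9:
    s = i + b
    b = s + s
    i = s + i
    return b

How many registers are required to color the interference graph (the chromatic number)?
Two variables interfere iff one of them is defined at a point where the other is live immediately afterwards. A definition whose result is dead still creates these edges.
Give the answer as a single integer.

def/use:
  B0: def={i,w} ue=∅
  B1: def={i,s,w} ue=∅
  B2: def={w} ue={i,w}
  B3: def={s} ue={s}
  B4: def={i,s} ue=∅
  B5: def={w} ue={w}
  B6: def={b,s} ue=∅
  B7: def={w} ue=∅
  B8: def={b} ue={i,s}
  B9: def={b,i,s} ue={b,i}

Backward fixpoint:
  live B0: ∅→{i,w}
  live B1: ∅→{i,s}
  live B2: {i,w}→{i,w}
  live B3: {i,s}→{i,s}
  live B4: ∅→∅
  live B5: {i,w}→{i,w}
  live B6: {i}→{b,i,s}
  live B7: {i,s}→{i,s}
  live B8: {i,s}→∅
  live B9: {b,i}→∅

Interfere edges:
  b: {i,s}
  i: {b,s,w}
  s: {b,i,w}
  w: {i,s}

Colouring:
  lower bound: {b,i,s} mutually conflict ⇒ χ ≥ 3
  assign b→R2 i→R0 s→R1 w→R2 — no edge inside a register ⇒ χ ≤ 3
  χ = 3

Answer: 3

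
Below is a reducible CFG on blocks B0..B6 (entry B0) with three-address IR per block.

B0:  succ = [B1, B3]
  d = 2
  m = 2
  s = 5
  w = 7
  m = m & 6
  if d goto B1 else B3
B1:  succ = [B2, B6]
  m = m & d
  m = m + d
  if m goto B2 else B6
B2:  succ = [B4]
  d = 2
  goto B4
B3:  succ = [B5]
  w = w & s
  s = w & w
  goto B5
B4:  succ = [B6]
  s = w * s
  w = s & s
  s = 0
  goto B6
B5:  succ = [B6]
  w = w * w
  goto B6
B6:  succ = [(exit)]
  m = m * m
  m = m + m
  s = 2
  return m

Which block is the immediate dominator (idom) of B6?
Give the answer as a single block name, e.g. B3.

Answer: B0

Analysis:
idom tree: B1←B0 B2←B1 B3←B0 B4←B2 B5←B3 B6←B0
Dom at joins:
  B6: preds {B1,B4,B5}: {B0,B1} ∩ {B0,B1,B2,B4} ∩ {B0,B3,B5} = {B0}; idom=B0

idom(B6) = B0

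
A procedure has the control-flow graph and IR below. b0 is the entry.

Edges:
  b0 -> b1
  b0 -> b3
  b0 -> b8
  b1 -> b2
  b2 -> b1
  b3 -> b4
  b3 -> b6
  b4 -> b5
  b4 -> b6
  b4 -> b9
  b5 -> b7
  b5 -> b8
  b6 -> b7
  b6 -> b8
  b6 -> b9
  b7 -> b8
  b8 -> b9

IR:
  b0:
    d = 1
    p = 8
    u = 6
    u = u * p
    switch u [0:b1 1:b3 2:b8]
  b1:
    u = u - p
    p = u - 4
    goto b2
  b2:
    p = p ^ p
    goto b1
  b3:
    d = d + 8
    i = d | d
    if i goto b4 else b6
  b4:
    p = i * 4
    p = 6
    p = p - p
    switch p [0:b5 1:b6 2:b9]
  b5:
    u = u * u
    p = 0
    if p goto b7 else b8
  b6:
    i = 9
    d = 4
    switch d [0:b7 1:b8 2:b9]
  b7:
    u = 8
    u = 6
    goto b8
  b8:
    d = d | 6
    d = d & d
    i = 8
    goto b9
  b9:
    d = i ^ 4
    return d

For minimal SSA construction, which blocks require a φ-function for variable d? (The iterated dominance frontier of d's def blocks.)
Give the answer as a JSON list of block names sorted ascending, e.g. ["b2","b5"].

Answer: ["b7", "b8", "b9"]

Analysis:
idom tree: b1←b0 b2←b1 b3←b0 b4←b3 b5←b4 b6←b3 b7←b3 b8←b0 b9←b0
Dom∩ at merges:
  b1: preds {b0,b2}: {b0} ∩ {b0,b1,b2} = {b0}; idom=b0
  b6: preds {b3,b4}: {b0,b3} ∩ {b0,b3,b4} = {b0,b3}; idom=b3
  b7: preds {b5,b6}: {b0,b3,b4,b5} ∩ {b0,b3,b6} = {b0,b3}; idom=b3
  b8: preds {b0,b5,b6,b7}: {b0} ∩ {b0,b3,b4,b5} ∩ {b0,b3,b6} ∩ {b0,b3,b7} = {b0}; idom=b0
  b9: preds {b4,b6,b8}: {b0,b3,b4} ∩ {b0,b3,b6} ∩ {b0,b8} = {b0}; idom=b0

Frontier:
  join b1 pred b0: · stop@b0
  join b1 pred b2: b2→b1 stop@b0
  join b6 pred b3: · stop@b3
  join b6 pred b4: b4 stop@b3
  join b7 pred b5: b5→b4 stop@b3
  join b7 pred b6: b6 stop@b3
  join b8 pred b0: · stop@b0
  join b8 pred b5: b5→b4→b3 stop@b0
  join b8 pred b6: b6→b3 stop@b0
  join b8 pred b7: b7→b3 stop@b0
  join b9 pred b4: b4→b3 stop@b0
  join b9 pred b6: b6→b3 stop@b0
  join b9 pred b8: b8 stop@b0
  DF(b0)=∅
  DF(b1)={b1}
  DF(b2)={b1}
  DF(b3)={b8,b9}
  DF(b4)={b6,b7,b8,b9}
  DF(b5)={b7,b8}
  DF(b6)={b7,b8,b9}
  DF(b7)={b8}
  DF(b8)={b9}
  DF(b9)=∅

φ for d: defs {b0,b3,b6,b8,b9}
  DF⁺ = {b7,b8,b9}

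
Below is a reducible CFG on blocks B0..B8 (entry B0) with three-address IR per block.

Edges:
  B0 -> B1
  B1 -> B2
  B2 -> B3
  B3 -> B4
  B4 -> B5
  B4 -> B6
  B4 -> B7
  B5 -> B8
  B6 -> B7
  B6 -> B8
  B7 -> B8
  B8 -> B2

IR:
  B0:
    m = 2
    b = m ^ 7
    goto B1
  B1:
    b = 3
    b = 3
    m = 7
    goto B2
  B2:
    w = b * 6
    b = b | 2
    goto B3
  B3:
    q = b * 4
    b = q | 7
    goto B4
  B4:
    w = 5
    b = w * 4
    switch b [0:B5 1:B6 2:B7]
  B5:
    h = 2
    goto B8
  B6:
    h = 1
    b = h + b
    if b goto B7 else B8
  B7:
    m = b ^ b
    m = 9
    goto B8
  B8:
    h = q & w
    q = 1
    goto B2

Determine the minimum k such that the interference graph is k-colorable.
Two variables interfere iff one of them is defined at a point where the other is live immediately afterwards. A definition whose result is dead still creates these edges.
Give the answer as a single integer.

def/use:
  B0: def={b,m} ue=∅
  B1: def={b,m} ue=∅
  B2: def={b,w} ue={b}
  B3: def={b,q} ue={b}
  B4: def={b,w} ue=∅
  B5: def={h} ue=∅
  B6: def={b,h} ue={b}
  B7: def={m} ue={b}
  B8: def={h,q} ue={q,w}

Backward fixpoint:
  live B0: ∅→∅
  live B1: ∅→{b}
  live B2: {b}→{b}
  live B3: {b}→{q}
  live B4: {q}→{b,q,w}
  live B5: {b,q,w}→{b,q,w}
  live B6: {b,q,w}→{b,q,w}
  live B7: {b,q,w}→{b,q,w}
  live B8: {b,q,w}→{b}

Interfere edges:
  b: {h,m,q,w}
  h: {b,q,w}
  m: {b,q,w}
  q: {b,h,m,w}
  w: {b,h,m,q}

Registers:
  lower bound: {b,h,q,w} mutually conflict ⇒ χ ≥ 4
  assign b→r0 h→r3 m→r3 q→r1 w→r2 — no edge inside a register ⇒ χ ≤ 4
  χ = 4

Answer: 4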